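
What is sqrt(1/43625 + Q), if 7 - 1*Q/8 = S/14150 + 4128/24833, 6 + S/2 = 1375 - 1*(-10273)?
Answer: sqrt(156053619013747656495345)/61317022775 ≈ 6.4425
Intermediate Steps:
S = 23284 (S = -12 + 2*(1375 - 1*(-10273)) = -12 + 2*(1375 + 10273) = -12 + 2*11648 = -12 + 23296 = 23284)
Q = 7292343512/175693475 (Q = 56 - 8*(23284/14150 + 4128/24833) = 56 - 8*(23284*(1/14150) + 4128*(1/24833)) = 56 - 8*(11642/7075 + 4128/24833) = 56 - 8*318311386/175693475 = 56 - 2546491088/175693475 = 7292343512/175693475 ≈ 41.506)
sqrt(1/43625 + Q) = sqrt(1/43625 + 7292343512/175693475) = sqrt(12725146456179/306585113875) = sqrt(156053619013747656495345)/61317022775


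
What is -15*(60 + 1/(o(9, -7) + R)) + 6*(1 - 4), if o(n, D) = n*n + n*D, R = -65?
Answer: -43131/47 ≈ -917.68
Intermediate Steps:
o(n, D) = n² + D*n
-15*(60 + 1/(o(9, -7) + R)) + 6*(1 - 4) = -15*(60 + 1/(9*(-7 + 9) - 65)) + 6*(1 - 4) = -15*(60 + 1/(9*2 - 65)) + 6*(-3) = -15*(60 + 1/(18 - 65)) - 18 = -15*(60 + 1/(-47)) - 18 = -15*(60 - 1/47) - 18 = -15*2819/47 - 18 = -42285/47 - 18 = -43131/47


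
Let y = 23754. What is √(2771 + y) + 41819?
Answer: 41819 + 5*√1061 ≈ 41982.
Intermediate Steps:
√(2771 + y) + 41819 = √(2771 + 23754) + 41819 = √26525 + 41819 = 5*√1061 + 41819 = 41819 + 5*√1061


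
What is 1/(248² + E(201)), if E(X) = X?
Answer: 1/61705 ≈ 1.6206e-5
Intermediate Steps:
1/(248² + E(201)) = 1/(248² + 201) = 1/(61504 + 201) = 1/61705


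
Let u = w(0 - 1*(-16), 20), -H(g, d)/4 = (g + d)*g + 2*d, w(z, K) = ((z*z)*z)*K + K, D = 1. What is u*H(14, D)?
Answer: -69485120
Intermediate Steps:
w(z, K) = K + K*z³ (w(z, K) = (z²*z)*K + K = z³*K + K = K*z³ + K = K + K*z³)
H(g, d) = -8*d - 4*g*(d + g) (H(g, d) = -4*((g + d)*g + 2*d) = -4*((d + g)*g + 2*d) = -4*(g*(d + g) + 2*d) = -4*(2*d + g*(d + g)) = -8*d - 4*g*(d + g))
u = 81940 (u = 20*(1 + (0 - 1*(-16))³) = 20*(1 + (0 + 16)³) = 20*(1 + 16³) = 20*(1 + 4096) = 20*4097 = 81940)
u*H(14, D) = 81940*(-8*1 - 4*14² - 4*1*14) = 81940*(-8 - 4*196 - 56) = 81940*(-8 - 784 - 56) = 81940*(-848) = -69485120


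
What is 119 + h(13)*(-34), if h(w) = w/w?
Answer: 85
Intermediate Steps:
h(w) = 1
119 + h(13)*(-34) = 119 + 1*(-34) = 119 - 34 = 85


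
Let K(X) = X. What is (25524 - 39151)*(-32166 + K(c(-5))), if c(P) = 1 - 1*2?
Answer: 438339709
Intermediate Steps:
c(P) = -1 (c(P) = 1 - 2 = -1)
(25524 - 39151)*(-32166 + K(c(-5))) = (25524 - 39151)*(-32166 - 1) = -13627*(-32167) = 438339709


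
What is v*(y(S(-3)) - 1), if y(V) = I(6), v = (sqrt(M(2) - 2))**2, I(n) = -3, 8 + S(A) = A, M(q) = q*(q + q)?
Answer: -24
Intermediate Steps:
M(q) = 2*q**2 (M(q) = q*(2*q) = 2*q**2)
S(A) = -8 + A
v = 6 (v = (sqrt(2*2**2 - 2))**2 = (sqrt(2*4 - 2))**2 = (sqrt(8 - 2))**2 = (sqrt(6))**2 = 6)
y(V) = -3
v*(y(S(-3)) - 1) = 6*(-3 - 1) = 6*(-4) = -24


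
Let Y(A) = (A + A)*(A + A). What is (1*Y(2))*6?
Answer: 96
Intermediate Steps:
Y(A) = 4*A² (Y(A) = (2*A)*(2*A) = 4*A²)
(1*Y(2))*6 = (1*(4*2²))*6 = (1*(4*4))*6 = (1*16)*6 = 16*6 = 96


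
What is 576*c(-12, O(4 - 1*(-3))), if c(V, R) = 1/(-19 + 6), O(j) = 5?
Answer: -576/13 ≈ -44.308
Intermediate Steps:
c(V, R) = -1/13 (c(V, R) = 1/(-13) = -1/13)
576*c(-12, O(4 - 1*(-3))) = 576*(-1/13) = -576/13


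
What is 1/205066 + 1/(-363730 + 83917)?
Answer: 74747/57380132658 ≈ 1.3027e-6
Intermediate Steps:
1/205066 + 1/(-363730 + 83917) = 1/205066 + 1/(-279813) = 1/205066 - 1/279813 = 74747/57380132658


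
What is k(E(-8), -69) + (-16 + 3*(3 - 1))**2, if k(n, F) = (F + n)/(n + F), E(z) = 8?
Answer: 101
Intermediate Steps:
k(n, F) = 1 (k(n, F) = (F + n)/(F + n) = 1)
k(E(-8), -69) + (-16 + 3*(3 - 1))**2 = 1 + (-16 + 3*(3 - 1))**2 = 1 + (-16 + 3*2)**2 = 1 + (-16 + 6)**2 = 1 + (-10)**2 = 1 + 100 = 101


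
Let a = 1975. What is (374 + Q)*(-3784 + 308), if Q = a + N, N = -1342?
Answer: -3500332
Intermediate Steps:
Q = 633 (Q = 1975 - 1342 = 633)
(374 + Q)*(-3784 + 308) = (374 + 633)*(-3784 + 308) = 1007*(-3476) = -3500332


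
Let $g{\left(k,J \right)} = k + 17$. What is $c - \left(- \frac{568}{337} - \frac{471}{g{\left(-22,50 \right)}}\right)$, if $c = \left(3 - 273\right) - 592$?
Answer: $- \frac{1608357}{1685} \approx -954.51$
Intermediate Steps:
$g{\left(k,J \right)} = 17 + k$
$c = -862$ ($c = -270 - 592 = -862$)
$c - \left(- \frac{568}{337} - \frac{471}{g{\left(-22,50 \right)}}\right) = -862 - \left(- \frac{568}{337} - \frac{471}{17 - 22}\right) = -862 - \left(\left(-568\right) \frac{1}{337} - \frac{471}{-5}\right) = -862 - \left(- \frac{568}{337} - - \frac{471}{5}\right) = -862 - \left(- \frac{568}{337} + \frac{471}{5}\right) = -862 - \frac{155887}{1685} = - \frac{1608357}{1685}$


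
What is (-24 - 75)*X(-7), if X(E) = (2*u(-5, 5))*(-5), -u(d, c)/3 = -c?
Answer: 14850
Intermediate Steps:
u(d, c) = 3*c (u(d, c) = -(-3)*c = 3*c)
X(E) = -150 (X(E) = (2*(3*5))*(-5) = (2*15)*(-5) = 30*(-5) = -150)
(-24 - 75)*X(-7) = (-24 - 75)*(-150) = -99*(-150) = 14850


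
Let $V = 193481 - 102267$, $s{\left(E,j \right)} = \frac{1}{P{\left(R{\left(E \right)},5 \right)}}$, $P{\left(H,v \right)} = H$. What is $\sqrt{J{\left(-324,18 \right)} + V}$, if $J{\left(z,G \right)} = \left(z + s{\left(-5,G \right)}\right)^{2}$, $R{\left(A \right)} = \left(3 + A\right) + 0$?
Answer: $\frac{\sqrt{786057}}{2} \approx 443.3$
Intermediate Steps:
$R{\left(A \right)} = 3 + A$
$s{\left(E,j \right)} = \frac{1}{3 + E}$
$J{\left(z,G \right)} = \left(- \frac{1}{2} + z\right)^{2}$ ($J{\left(z,G \right)} = \left(z + \frac{1}{3 - 5}\right)^{2} = \left(z + \frac{1}{-2}\right)^{2} = \left(z - \frac{1}{2}\right)^{2} = \left(- \frac{1}{2} + z\right)^{2}$)
$V = 91214$
$\sqrt{J{\left(-324,18 \right)} + V} = \sqrt{\frac{\left(-1 + 2 \left(-324\right)\right)^{2}}{4} + 91214} = \sqrt{\frac{\left(-1 - 648\right)^{2}}{4} + 91214} = \sqrt{\frac{\left(-649\right)^{2}}{4} + 91214} = \sqrt{\frac{1}{4} \cdot 421201 + 91214} = \sqrt{\frac{421201}{4} + 91214} = \sqrt{\frac{786057}{4}} = \frac{\sqrt{786057}}{2}$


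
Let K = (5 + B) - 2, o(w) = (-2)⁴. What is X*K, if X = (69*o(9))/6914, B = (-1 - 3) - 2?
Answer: -1656/3457 ≈ -0.47903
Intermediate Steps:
o(w) = 16
B = -6 (B = -4 - 2 = -6)
K = -3 (K = (5 - 6) - 2 = -1 - 2 = -3)
X = 552/3457 (X = (69*16)/6914 = 1104*(1/6914) = 552/3457 ≈ 0.15968)
X*K = (552/3457)*(-3) = -1656/3457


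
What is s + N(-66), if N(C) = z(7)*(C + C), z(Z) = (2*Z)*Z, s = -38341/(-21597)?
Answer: -12145237/939 ≈ -12934.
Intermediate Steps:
s = 1667/939 (s = -38341*(-1/21597) = 1667/939 ≈ 1.7753)
z(Z) = 2*Z**2
N(C) = 196*C (N(C) = (2*7**2)*(C + C) = (2*49)*(2*C) = 98*(2*C) = 196*C)
s + N(-66) = 1667/939 + 196*(-66) = 1667/939 - 12936 = -12145237/939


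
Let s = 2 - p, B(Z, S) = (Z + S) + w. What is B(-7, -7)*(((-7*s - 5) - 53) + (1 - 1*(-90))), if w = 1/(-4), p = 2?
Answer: -1881/4 ≈ -470.25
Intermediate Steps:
w = -¼ ≈ -0.25000
B(Z, S) = -¼ + S + Z (B(Z, S) = (Z + S) - ¼ = (S + Z) - ¼ = -¼ + S + Z)
s = 0 (s = 2 - 1*2 = 2 - 2 = 0)
B(-7, -7)*(((-7*s - 5) - 53) + (1 - 1*(-90))) = (-¼ - 7 - 7)*(((-7*0 - 5) - 53) + (1 - 1*(-90))) = -57*(((0 - 5) - 53) + (1 + 90))/4 = -57*((-5 - 53) + 91)/4 = -57*(-58 + 91)/4 = -57/4*33 = -1881/4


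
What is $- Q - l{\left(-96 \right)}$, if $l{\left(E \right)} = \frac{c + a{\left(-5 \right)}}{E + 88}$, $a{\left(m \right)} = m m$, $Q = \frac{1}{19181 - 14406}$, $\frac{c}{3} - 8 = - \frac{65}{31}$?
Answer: $\frac{1580463}{296050} \approx 5.3385$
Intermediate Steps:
$c = \frac{549}{31}$ ($c = 24 + 3 \left(- \frac{65}{31}\right) = 24 - \frac{195}{31} = \frac{549}{31} \approx 17.71$)
$Q = \frac{1}{4775}$ ($Q = \frac{1}{19181 - 14406} = \frac{1}{4775} \approx 0.00020942$)
$a{\left(m \right)} = m^{2}$
$l{\left(E \right)} = \frac{1324}{31 \left(88 + E\right)}$ ($l{\left(E \right)} = \frac{\frac{549}{31} + \left(-5\right)^{2}}{E + 88} = \frac{\frac{549}{31} + 25}{88 + E} = \frac{1324}{31 \left(88 + E\right)}$)
$- Q - l{\left(-96 \right)} = \left(-1\right) \frac{1}{4775} - \frac{1324}{31 \left(88 - 96\right)} = - \frac{1}{4775} - \frac{1324}{31 \left(-8\right)} = - \frac{1}{4775} - \frac{1324}{31} \left(- \frac{1}{8}\right) = - \frac{1}{4775} - - \frac{331}{62} = - \frac{1}{4775} + \frac{331}{62} = \frac{1580463}{296050}$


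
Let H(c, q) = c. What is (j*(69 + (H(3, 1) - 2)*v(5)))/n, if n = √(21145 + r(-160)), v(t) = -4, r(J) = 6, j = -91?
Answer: -455*√21151/1627 ≈ -40.671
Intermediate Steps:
n = √21151 (n = √(21145 + 6) = √21151 ≈ 145.43)
(j*(69 + (H(3, 1) - 2)*v(5)))/n = (-91*(69 + (3 - 2)*(-4)))/(√21151) = (-91*(69 + 1*(-4)))*(√21151/21151) = (-91*(69 - 4))*(√21151/21151) = (-91*65)*(√21151/21151) = -455*√21151/1627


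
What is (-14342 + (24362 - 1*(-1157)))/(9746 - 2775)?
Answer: 11177/6971 ≈ 1.6034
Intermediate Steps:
(-14342 + (24362 - 1*(-1157)))/(9746 - 2775) = (-14342 + (24362 + 1157))/6971 = (-14342 + 25519)*(1/6971) = 11177*(1/6971) = 11177/6971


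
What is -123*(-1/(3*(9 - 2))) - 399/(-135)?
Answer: 2776/315 ≈ 8.8127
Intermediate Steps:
-123*(-1/(3*(9 - 2))) - 399/(-135) = -123/(7*(-3)) - 399*(-1/135) = -123/(-21) + 133/45 = -123*(-1/21) + 133/45 = 41/7 + 133/45 = 2776/315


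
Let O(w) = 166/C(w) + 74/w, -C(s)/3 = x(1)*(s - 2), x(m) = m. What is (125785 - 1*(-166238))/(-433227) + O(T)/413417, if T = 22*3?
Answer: -42495960817193/63044399143968 ≈ -0.67406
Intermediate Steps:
T = 66
C(s) = 6 - 3*s (C(s) = -3*(s - 2) = -3*(-2 + s) = 6 - 3*s)
O(w) = 74/w + 166/(6 - 3*w) (O(w) = 166/(6 - 3*w) + 74/w = 74/w + 166/(6 - 3*w))
(125785 - 1*(-166238))/(-433227) + O(T)/413417 = (125785 - 1*(-166238))/(-433227) + ((4/3)*(-111 + 14*66)/(66*(-2 + 66)))/413417 = (125785 + 166238)*(-1/433227) + ((4/3)*(1/66)*(-111 + 924)/64)*(1/413417) = 292023*(-1/433227) + ((4/3)*(1/66)*(1/64)*813)*(1/413417) = -97341/144409 + (271/1056)*(1/413417) = -97341/144409 + 271/436568352 = -42495960817193/63044399143968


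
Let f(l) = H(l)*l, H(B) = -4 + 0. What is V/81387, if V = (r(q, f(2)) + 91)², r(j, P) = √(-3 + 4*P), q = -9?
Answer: (91 + I*√35)²/81387 ≈ 0.10132 + 0.01323*I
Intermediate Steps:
H(B) = -4
f(l) = -4*l
V = (91 + I*√35)² (V = (√(-3 + 4*(-4*2)) + 91)² = (√(-3 + 4*(-8)) + 91)² = (√(-3 - 32) + 91)² = (√(-35) + 91)² = (I*√35 + 91)² = (91 + I*√35)² ≈ 8246.0 + 1076.7*I)
V/81387 = (91 + I*√35)²/81387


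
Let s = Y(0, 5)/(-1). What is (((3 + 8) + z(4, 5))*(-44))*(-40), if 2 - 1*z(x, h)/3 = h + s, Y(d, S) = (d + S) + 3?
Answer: 45760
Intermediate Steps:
Y(d, S) = 3 + S + d (Y(d, S) = (S + d) + 3 = 3 + S + d)
s = -8 (s = (3 + 5 + 0)/(-1) = 8*(-1) = -8)
z(x, h) = 30 - 3*h (z(x, h) = 6 - 3*(h - 8) = 6 - 3*(-8 + h) = 6 + (24 - 3*h) = 30 - 3*h)
(((3 + 8) + z(4, 5))*(-44))*(-40) = (((3 + 8) + (30 - 3*5))*(-44))*(-40) = ((11 + (30 - 15))*(-44))*(-40) = ((11 + 15)*(-44))*(-40) = (26*(-44))*(-40) = -1144*(-40) = 45760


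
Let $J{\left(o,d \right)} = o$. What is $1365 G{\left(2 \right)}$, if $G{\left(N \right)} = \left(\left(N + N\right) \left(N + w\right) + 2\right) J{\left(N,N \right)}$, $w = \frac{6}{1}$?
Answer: $92820$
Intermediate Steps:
$w = 6$ ($w = 6 \cdot 1 = 6$)
$G{\left(N \right)} = N \left(2 + 2 N \left(6 + N\right)\right)$ ($G{\left(N \right)} = \left(\left(N + N\right) \left(N + 6\right) + 2\right) N = \left(2 N \left(6 + N\right) + 2\right) N = \left(2 + 2 N \left(6 + N\right)\right) N = N \left(2 + 2 N \left(6 + N\right)\right)$)
$1365 G{\left(2 \right)} = 1365 \cdot 2 \cdot 2 \left(1 + 2^{2} + 6 \cdot 2\right) = 1365 \cdot 2 \cdot 2 \left(1 + 4 + 12\right) = 1365 \cdot 2 \cdot 2 \cdot 17 = 1365 \cdot 68 = 92820$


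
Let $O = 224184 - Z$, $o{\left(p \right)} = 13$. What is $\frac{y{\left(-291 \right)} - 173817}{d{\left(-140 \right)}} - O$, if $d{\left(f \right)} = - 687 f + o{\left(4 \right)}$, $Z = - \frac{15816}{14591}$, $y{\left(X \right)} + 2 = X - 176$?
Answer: $- \frac{314657980087106}{1403552063} \approx -2.2419 \cdot 10^{5}$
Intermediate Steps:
$y{\left(X \right)} = -178 + X$ ($y{\left(X \right)} = -2 + \left(X - 176\right) = -2 + \left(-176 + X\right) = -178 + X$)
$Z = - \frac{15816}{14591}$ ($Z = \left(-15816\right) \frac{1}{14591} = - \frac{15816}{14591} \approx -1.084$)
$d{\left(f \right)} = 13 - 687 f$ ($d{\left(f \right)} = - 687 f + 13 = 13 - 687 f$)
$O = \frac{3271084560}{14591}$ ($O = 224184 - - \frac{15816}{14591} = 224184 + \frac{15816}{14591} = \frac{3271084560}{14591} \approx 2.2419 \cdot 10^{5}$)
$\frac{y{\left(-291 \right)} - 173817}{d{\left(-140 \right)}} - O = \frac{\left(-178 - 291\right) - 173817}{13 - -96180} - \frac{3271084560}{14591} = \frac{-469 - 173817}{13 + 96180} - \frac{3271084560}{14591} = - \frac{174286}{96193} - \frac{3271084560}{14591} = - \frac{314657980087106}{1403552063}$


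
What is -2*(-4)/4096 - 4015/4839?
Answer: -2050841/2477568 ≈ -0.82776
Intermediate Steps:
-2*(-4)/4096 - 4015/4839 = 8*(1/4096) - 4015*1/4839 = 1/512 - 4015/4839 = -2050841/2477568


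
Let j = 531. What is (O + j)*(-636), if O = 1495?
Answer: -1288536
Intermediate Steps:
(O + j)*(-636) = (1495 + 531)*(-636) = 2026*(-636) = -1288536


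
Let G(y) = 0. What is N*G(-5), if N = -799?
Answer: 0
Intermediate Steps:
N*G(-5) = -799*0 = 0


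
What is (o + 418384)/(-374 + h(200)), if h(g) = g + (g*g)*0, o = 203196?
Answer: -310790/87 ≈ -3572.3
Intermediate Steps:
h(g) = g (h(g) = g + g²*0 = g + 0 = g)
(o + 418384)/(-374 + h(200)) = (203196 + 418384)/(-374 + 200) = 621580/(-174) = 621580*(-1/174) = -310790/87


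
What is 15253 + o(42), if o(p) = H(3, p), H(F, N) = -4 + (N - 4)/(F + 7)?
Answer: 76264/5 ≈ 15253.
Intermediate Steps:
H(F, N) = -4 + (-4 + N)/(7 + F)
o(p) = -22/5 + p/10 (o(p) = (-32 + p - 4*3)/(7 + 3) = (-32 + p - 12)/10 = (-44 + p)/10 = -22/5 + p/10)
15253 + o(42) = 15253 + (-22/5 + (1/10)*42) = 15253 + (-22/5 + 21/5) = 15253 - 1/5 = 76264/5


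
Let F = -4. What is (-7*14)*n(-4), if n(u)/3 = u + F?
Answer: 2352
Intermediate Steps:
n(u) = -12 + 3*u (n(u) = 3*(u - 4) = 3*(-4 + u) = -12 + 3*u)
(-7*14)*n(-4) = (-7*14)*(-12 + 3*(-4)) = -98*(-12 - 12) = -98*(-24) = 2352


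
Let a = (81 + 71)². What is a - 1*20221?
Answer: 2883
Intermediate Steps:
a = 23104 (a = 152² = 23104)
a - 1*20221 = 23104 - 1*20221 = 23104 - 20221 = 2883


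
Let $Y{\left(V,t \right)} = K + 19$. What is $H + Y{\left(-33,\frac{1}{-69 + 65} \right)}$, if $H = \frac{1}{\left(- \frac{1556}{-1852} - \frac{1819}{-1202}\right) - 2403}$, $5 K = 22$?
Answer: $\frac{156311815121}{6680111015} \approx 23.4$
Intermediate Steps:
$K = \frac{22}{5}$ ($K = \frac{1}{5} \cdot 22 = \frac{22}{5} \approx 4.4$)
$Y{\left(V,t \right)} = \frac{117}{5}$ ($Y{\left(V,t \right)} = \frac{22}{5} + 19 = \frac{117}{5}$)
$H = - \frac{556526}{1336022203}$ ($H = \frac{1}{\left(\left(-1556\right) \left(- \frac{1}{1852}\right) - - \frac{1819}{1202}\right) - 2403} = \frac{1}{\left(\frac{389}{463} + \frac{1819}{1202}\right) - 2403} = \frac{1}{\frac{1309775}{556526} - 2403} = \frac{1}{- \frac{1336022203}{556526}} = - \frac{556526}{1336022203} \approx -0.00041655$)
$H + Y{\left(-33,\frac{1}{-69 + 65} \right)} = - \frac{556526}{1336022203} + \frac{117}{5} = \frac{156311815121}{6680111015}$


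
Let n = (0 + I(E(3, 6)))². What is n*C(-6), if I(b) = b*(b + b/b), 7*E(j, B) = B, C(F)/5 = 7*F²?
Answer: 1095120/343 ≈ 3192.8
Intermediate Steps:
C(F) = 35*F² (C(F) = 5*(7*F²) = 35*F²)
E(j, B) = B/7
I(b) = b*(1 + b) (I(b) = b*(b + 1) = b*(1 + b))
n = 6084/2401 (n = (0 + ((⅐)*6)*(1 + (⅐)*6))² = (0 + 6*(1 + 6/7)/7)² = (0 + (6/7)*(13/7))² = (0 + 78/49)² = (78/49)² = 6084/2401 ≈ 2.5339)
n*C(-6) = 6084*(35*(-6)²)/2401 = 6084*(35*36)/2401 = (6084/2401)*1260 = 1095120/343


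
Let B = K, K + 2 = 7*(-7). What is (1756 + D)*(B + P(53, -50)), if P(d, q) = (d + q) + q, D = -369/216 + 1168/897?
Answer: -617308909/3588 ≈ -1.7205e+5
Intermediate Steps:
D = -2915/7176 (D = -369*1/216 + 1168*(1/897) = -41/24 + 1168/897 = -2915/7176 ≈ -0.40622)
K = -51 (K = -2 + 7*(-7) = -2 - 49 = -51)
B = -51
P(d, q) = d + 2*q
(1756 + D)*(B + P(53, -50)) = (1756 - 2915/7176)*(-51 + (53 + 2*(-50))) = 12598141*(-51 + (53 - 100))/7176 = 12598141*(-51 - 47)/7176 = (12598141/7176)*(-98) = -617308909/3588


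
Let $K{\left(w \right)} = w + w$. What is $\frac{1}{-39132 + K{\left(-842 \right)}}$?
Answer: $- \frac{1}{40816} \approx -2.45 \cdot 10^{-5}$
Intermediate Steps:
$K{\left(w \right)} = 2 w$
$\frac{1}{-39132 + K{\left(-842 \right)}} = \frac{1}{-39132 + 2 \left(-842\right)} = \frac{1}{-39132 - 1684} = \frac{1}{-40816} = - \frac{1}{40816}$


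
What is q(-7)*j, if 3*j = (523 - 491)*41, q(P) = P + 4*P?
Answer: -45920/3 ≈ -15307.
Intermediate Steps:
q(P) = 5*P
j = 1312/3 (j = ((523 - 491)*41)/3 = (32*41)/3 = (⅓)*1312 = 1312/3 ≈ 437.33)
q(-7)*j = (5*(-7))*(1312/3) = -35*1312/3 = -45920/3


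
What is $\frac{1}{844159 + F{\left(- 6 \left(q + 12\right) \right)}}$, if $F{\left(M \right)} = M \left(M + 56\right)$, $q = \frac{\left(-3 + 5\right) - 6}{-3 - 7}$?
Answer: $\frac{25}{21138199} \approx 1.1827 \cdot 10^{-6}$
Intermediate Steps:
$q = \frac{2}{5}$ ($q = \frac{2 - 6}{-10} = \left(-4\right) \left(- \frac{1}{10}\right) = \frac{2}{5} \approx 0.4$)
$F{\left(M \right)} = M \left(56 + M\right)$
$\frac{1}{844159 + F{\left(- 6 \left(q + 12\right) \right)}} = \frac{1}{844159 + - 6 \left(\frac{2}{5} + 12\right) \left(56 - 6 \left(\frac{2}{5} + 12\right)\right)} = \frac{1}{844159 + \left(-6\right) \frac{62}{5} \left(56 - \frac{372}{5}\right)} = \frac{1}{844159 - \frac{372 \left(56 - \frac{372}{5}\right)}{5}} = \frac{1}{844159 - - \frac{34224}{25}} = \frac{1}{844159 + \frac{34224}{25}} = \frac{1}{\frac{21138199}{25}} = \frac{25}{21138199}$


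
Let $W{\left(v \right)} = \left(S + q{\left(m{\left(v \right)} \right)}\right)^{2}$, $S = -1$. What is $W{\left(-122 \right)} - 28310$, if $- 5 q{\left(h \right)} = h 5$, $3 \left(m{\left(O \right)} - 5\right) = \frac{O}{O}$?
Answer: $- \frac{254429}{9} \approx -28270.0$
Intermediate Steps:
$m{\left(O \right)} = \frac{16}{3}$ ($m{\left(O \right)} = 5 + \frac{O \frac{1}{O}}{3} = 5 + \frac{1}{3} \cdot 1 = 5 + \frac{1}{3} = \frac{16}{3}$)
$q{\left(h \right)} = - h$ ($q{\left(h \right)} = - \frac{h 5}{5} = - \frac{5 h}{5} = - h$)
$W{\left(v \right)} = \frac{361}{9}$ ($W{\left(v \right)} = \left(-1 - \frac{16}{3}\right)^{2} = \left(- \frac{19}{3}\right)^{2} = \frac{361}{9}$)
$W{\left(-122 \right)} - 28310 = \frac{361}{9} - 28310 = - \frac{254429}{9}$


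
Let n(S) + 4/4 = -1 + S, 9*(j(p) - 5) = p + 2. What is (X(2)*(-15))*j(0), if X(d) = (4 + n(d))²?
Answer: -3760/3 ≈ -1253.3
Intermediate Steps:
j(p) = 47/9 + p/9 (j(p) = 5 + (p + 2)/9 = 5 + (2 + p)/9 = 5 + (2/9 + p/9) = 47/9 + p/9)
n(S) = -2 + S (n(S) = -1 + (-1 + S) = -2 + S)
X(d) = (2 + d)² (X(d) = (4 + (-2 + d))² = (2 + d)²)
(X(2)*(-15))*j(0) = ((2 + 2)²*(-15))*(47/9 + (⅑)*0) = (4²*(-15))*(47/9 + 0) = (16*(-15))*(47/9) = -240*47/9 = -3760/3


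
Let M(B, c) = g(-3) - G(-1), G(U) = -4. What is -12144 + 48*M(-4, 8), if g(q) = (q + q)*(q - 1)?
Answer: -10800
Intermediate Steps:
g(q) = 2*q*(-1 + q) (g(q) = (2*q)*(-1 + q) = 2*q*(-1 + q))
M(B, c) = 28 (M(B, c) = 2*(-3)*(-1 - 3) - 1*(-4) = 2*(-3)*(-4) + 4 = 24 + 4 = 28)
-12144 + 48*M(-4, 8) = -12144 + 48*28 = -12144 + 1344 = -10800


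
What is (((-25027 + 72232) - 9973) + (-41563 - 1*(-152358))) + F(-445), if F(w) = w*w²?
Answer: -87973098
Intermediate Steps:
F(w) = w³
(((-25027 + 72232) - 9973) + (-41563 - 1*(-152358))) + F(-445) = (((-25027 + 72232) - 9973) + (-41563 - 1*(-152358))) + (-445)³ = ((47205 - 9973) + (-41563 + 152358)) - 88121125 = (37232 + 110795) - 88121125 = 148027 - 88121125 = -87973098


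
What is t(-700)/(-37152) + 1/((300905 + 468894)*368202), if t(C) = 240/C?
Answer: 47240273293/5118954057047880 ≈ 9.2285e-6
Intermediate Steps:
t(-700)/(-37152) + 1/((300905 + 468894)*368202) = (240/(-700))/(-37152) + 1/((300905 + 468894)*368202) = (240*(-1/700))*(-1/37152) + (1/368202)/769799 = -12/35*(-1/37152) + (1/769799)*(1/368202) = 1/108360 + 1/283441531398 = 47240273293/5118954057047880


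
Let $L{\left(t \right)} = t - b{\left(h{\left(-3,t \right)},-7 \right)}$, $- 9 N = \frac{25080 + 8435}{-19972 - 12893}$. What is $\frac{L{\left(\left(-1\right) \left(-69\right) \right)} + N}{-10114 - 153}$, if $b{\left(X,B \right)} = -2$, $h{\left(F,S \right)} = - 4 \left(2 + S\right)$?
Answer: $- \frac{4206850}{607364919} \approx -0.0069264$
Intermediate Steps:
$h{\left(F,S \right)} = -8 - 4 S$
$N = \frac{6703}{59157}$ ($N = - \frac{\left(25080 + 8435\right) \frac{1}{-19972 - 12893}}{9} = - \frac{33515 \frac{1}{-32865}}{9} = - \frac{33515 \left(- \frac{1}{32865}\right)}{9} = \left(- \frac{1}{9}\right) \left(- \frac{6703}{6573}\right) = \frac{6703}{59157} \approx 0.11331$)
$L{\left(t \right)} = 2 + t$ ($L{\left(t \right)} = t - -2 = t + 2 = 2 + t$)
$\frac{L{\left(\left(-1\right) \left(-69\right) \right)} + N}{-10114 - 153} = \frac{\left(2 - -69\right) + \frac{6703}{59157}}{-10114 - 153} = \frac{\left(2 + 69\right) + \frac{6703}{59157}}{-10267} = \left(71 + \frac{6703}{59157}\right) \left(- \frac{1}{10267}\right) = \frac{4206850}{59157} \left(- \frac{1}{10267}\right) = - \frac{4206850}{607364919}$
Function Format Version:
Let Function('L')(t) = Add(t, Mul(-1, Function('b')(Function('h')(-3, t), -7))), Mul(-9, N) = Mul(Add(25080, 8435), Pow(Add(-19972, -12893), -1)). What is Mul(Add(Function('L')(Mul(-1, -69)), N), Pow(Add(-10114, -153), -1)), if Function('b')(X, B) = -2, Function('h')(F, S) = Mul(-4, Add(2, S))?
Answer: Rational(-4206850, 607364919) ≈ -0.0069264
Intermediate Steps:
Function('h')(F, S) = Add(-8, Mul(-4, S))
N = Rational(6703, 59157) (N = Mul(Rational(-1, 9), Mul(Add(25080, 8435), Pow(Add(-19972, -12893), -1))) = Mul(Rational(-1, 9), Mul(33515, Pow(-32865, -1))) = Mul(Rational(-1, 9), Mul(33515, Rational(-1, 32865))) = Mul(Rational(-1, 9), Rational(-6703, 6573)) = Rational(6703, 59157) ≈ 0.11331)
Function('L')(t) = Add(2, t) (Function('L')(t) = Add(t, Mul(-1, -2)) = Add(t, 2) = Add(2, t))
Mul(Add(Function('L')(Mul(-1, -69)), N), Pow(Add(-10114, -153), -1)) = Mul(Add(Add(2, Mul(-1, -69)), Rational(6703, 59157)), Pow(Add(-10114, -153), -1)) = Mul(Add(Add(2, 69), Rational(6703, 59157)), Pow(-10267, -1)) = Mul(Add(71, Rational(6703, 59157)), Rational(-1, 10267)) = Mul(Rational(4206850, 59157), Rational(-1, 10267)) = Rational(-4206850, 607364919)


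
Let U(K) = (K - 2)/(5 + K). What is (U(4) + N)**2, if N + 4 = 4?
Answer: 4/81 ≈ 0.049383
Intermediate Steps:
N = 0 (N = -4 + 4 = 0)
U(K) = (-2 + K)/(5 + K)
(U(4) + N)**2 = ((-2 + 4)/(5 + 4) + 0)**2 = (2/9 + 0)**2 = (2/9)**2 = 4/81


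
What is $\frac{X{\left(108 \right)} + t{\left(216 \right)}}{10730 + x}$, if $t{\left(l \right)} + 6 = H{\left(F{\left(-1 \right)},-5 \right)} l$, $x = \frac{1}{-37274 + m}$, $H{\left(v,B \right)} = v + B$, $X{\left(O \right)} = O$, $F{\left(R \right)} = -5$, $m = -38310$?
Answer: $- \frac{51850624}{270338773} \approx -0.1918$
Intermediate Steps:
$H{\left(v,B \right)} = B + v$
$x = - \frac{1}{75584}$ ($x = \frac{1}{-37274 - 38310} = \frac{1}{-75584} = - \frac{1}{75584} \approx -1.323 \cdot 10^{-5}$)
$t{\left(l \right)} = -6 - 10 l$ ($t{\left(l \right)} = -6 + \left(-5 - 5\right) l = -6 - 10 l$)
$\frac{X{\left(108 \right)} + t{\left(216 \right)}}{10730 + x} = \frac{108 - 2166}{10730 - \frac{1}{75584}} = \frac{108 - 2166}{\frac{811016319}{75584}} = \left(108 - 2166\right) \frac{75584}{811016319} = \left(-2058\right) \frac{75584}{811016319} = - \frac{51850624}{270338773}$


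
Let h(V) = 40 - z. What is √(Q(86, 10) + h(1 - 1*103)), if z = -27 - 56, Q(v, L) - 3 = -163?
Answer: I*√37 ≈ 6.0828*I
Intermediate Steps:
Q(v, L) = -160 (Q(v, L) = 3 - 163 = -160)
z = -83
h(V) = 123 (h(V) = 40 - 1*(-83) = 40 + 83 = 123)
√(Q(86, 10) + h(1 - 1*103)) = √(-160 + 123) = √(-37) = I*√37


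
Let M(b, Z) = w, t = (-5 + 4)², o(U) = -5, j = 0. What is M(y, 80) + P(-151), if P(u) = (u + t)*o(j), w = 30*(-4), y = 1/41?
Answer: 630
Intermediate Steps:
y = 1/41 ≈ 0.024390
t = 1 (t = (-1)² = 1)
w = -120
P(u) = -5 - 5*u (P(u) = (u + 1)*(-5) = (1 + u)*(-5) = -5 - 5*u)
M(b, Z) = -120
M(y, 80) + P(-151) = -120 + (-5 - 5*(-151)) = -120 + (-5 + 755) = -120 + 750 = 630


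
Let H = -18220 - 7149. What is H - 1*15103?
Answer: -40472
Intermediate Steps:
H = -25369
H - 1*15103 = -25369 - 1*15103 = -25369 - 15103 = -40472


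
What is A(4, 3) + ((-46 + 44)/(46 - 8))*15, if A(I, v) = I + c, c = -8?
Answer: -91/19 ≈ -4.7895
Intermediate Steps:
A(I, v) = -8 + I (A(I, v) = I - 8 = -8 + I)
A(4, 3) + ((-46 + 44)/(46 - 8))*15 = (-8 + 4) + ((-46 + 44)/(46 - 8))*15 = -4 - 2/38*15 = -4 - 2*1/38*15 = -4 - 1/19*15 = -4 - 15/19 = -91/19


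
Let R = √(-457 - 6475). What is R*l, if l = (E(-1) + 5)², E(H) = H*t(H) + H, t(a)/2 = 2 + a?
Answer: 8*I*√1733 ≈ 333.03*I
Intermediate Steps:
t(a) = 4 + 2*a (t(a) = 2*(2 + a) = 4 + 2*a)
E(H) = H + H*(4 + 2*H) (E(H) = H*(4 + 2*H) + H = H + H*(4 + 2*H))
R = 2*I*√1733 (R = √(-6932) = 2*I*√1733 ≈ 83.259*I)
l = 4 (l = (-(5 + 2*(-1)) + 5)² = (-(5 - 2) + 5)² = (-1*3 + 5)² = (-3 + 5)² = 2² = 4)
R*l = (2*I*√1733)*4 = 8*I*√1733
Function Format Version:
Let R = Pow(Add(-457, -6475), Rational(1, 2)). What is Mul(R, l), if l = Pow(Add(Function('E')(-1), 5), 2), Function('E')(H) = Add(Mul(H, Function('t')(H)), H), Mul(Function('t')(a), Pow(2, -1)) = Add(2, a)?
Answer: Mul(8, I, Pow(1733, Rational(1, 2))) ≈ Mul(333.03, I)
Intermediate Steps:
Function('t')(a) = Add(4, Mul(2, a)) (Function('t')(a) = Mul(2, Add(2, a)) = Add(4, Mul(2, a)))
Function('E')(H) = Add(H, Mul(H, Add(4, Mul(2, H)))) (Function('E')(H) = Add(Mul(H, Add(4, Mul(2, H))), H) = Add(H, Mul(H, Add(4, Mul(2, H)))))
R = Mul(2, I, Pow(1733, Rational(1, 2))) (R = Pow(-6932, Rational(1, 2)) = Mul(2, I, Pow(1733, Rational(1, 2))) ≈ Mul(83.259, I))
l = 4 (l = Pow(Add(Mul(-1, Add(5, Mul(2, -1))), 5), 2) = Pow(Add(Mul(-1, Add(5, -2)), 5), 2) = Pow(Add(Mul(-1, 3), 5), 2) = Pow(Add(-3, 5), 2) = Pow(2, 2) = 4)
Mul(R, l) = Mul(Mul(2, I, Pow(1733, Rational(1, 2))), 4) = Mul(8, I, Pow(1733, Rational(1, 2)))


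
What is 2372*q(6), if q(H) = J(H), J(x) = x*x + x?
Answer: 99624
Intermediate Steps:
J(x) = x + x² (J(x) = x² + x = x + x²)
q(H) = H*(1 + H)
2372*q(6) = 2372*(6*(1 + 6)) = 2372*(6*7) = 2372*42 = 99624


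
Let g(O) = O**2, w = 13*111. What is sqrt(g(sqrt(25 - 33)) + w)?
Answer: sqrt(1435) ≈ 37.881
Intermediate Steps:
w = 1443
sqrt(g(sqrt(25 - 33)) + w) = sqrt((sqrt(25 - 33))**2 + 1443) = sqrt((sqrt(-8))**2 + 1443) = sqrt((2*I*sqrt(2))**2 + 1443) = sqrt(-8 + 1443) = sqrt(1435)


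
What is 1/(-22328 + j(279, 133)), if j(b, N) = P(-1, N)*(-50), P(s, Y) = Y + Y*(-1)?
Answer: -1/22328 ≈ -4.4787e-5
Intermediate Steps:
P(s, Y) = 0 (P(s, Y) = Y - Y = 0)
j(b, N) = 0 (j(b, N) = 0*(-50) = 0)
1/(-22328 + j(279, 133)) = 1/(-22328 + 0) = 1/(-22328) = -1/22328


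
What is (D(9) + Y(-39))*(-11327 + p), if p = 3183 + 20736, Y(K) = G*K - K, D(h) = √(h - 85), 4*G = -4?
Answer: 982176 + 25184*I*√19 ≈ 9.8218e+5 + 1.0977e+5*I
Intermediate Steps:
G = -1 (G = (¼)*(-4) = -1)
D(h) = √(-85 + h)
Y(K) = -2*K (Y(K) = -K - K = -2*K)
p = 23919
(D(9) + Y(-39))*(-11327 + p) = (√(-85 + 9) - 2*(-39))*(-11327 + 23919) = (√(-76) + 78)*12592 = (2*I*√19 + 78)*12592 = (78 + 2*I*√19)*12592 = 982176 + 25184*I*√19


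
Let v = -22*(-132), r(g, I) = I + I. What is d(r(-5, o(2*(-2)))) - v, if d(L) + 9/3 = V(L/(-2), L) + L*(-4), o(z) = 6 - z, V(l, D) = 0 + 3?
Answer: -2984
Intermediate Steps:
V(l, D) = 3
r(g, I) = 2*I
d(L) = -4*L (d(L) = -3 + (3 + L*(-4)) = -3 + (3 - 4*L) = -4*L)
v = 2904
d(r(-5, o(2*(-2)))) - v = -8*(6 - 2*(-2)) - 1*2904 = -8*(6 - 1*(-4)) - 2904 = -8*(6 + 4) - 2904 = -8*10 - 2904 = -4*20 - 2904 = -80 - 2904 = -2984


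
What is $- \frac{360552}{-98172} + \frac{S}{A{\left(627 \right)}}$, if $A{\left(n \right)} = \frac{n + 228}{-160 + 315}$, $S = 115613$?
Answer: $\frac{3258429601}{155439} \approx 20963.0$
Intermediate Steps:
$A{\left(n \right)} = \frac{228}{155} + \frac{n}{155}$ ($A{\left(n \right)} = \frac{228 + n}{155} = \left(228 + n\right) \frac{1}{155} = \frac{228}{155} + \frac{n}{155}$)
$- \frac{360552}{-98172} + \frac{S}{A{\left(627 \right)}} = - \frac{360552}{-98172} + \frac{115613}{\frac{228}{155} + \frac{1}{155} \cdot 627} = \left(-360552\right) \left(- \frac{1}{98172}\right) + \frac{115613}{\frac{228}{155} + \frac{627}{155}} = \frac{30046}{8181} + \frac{115613}{\frac{171}{31}} = \frac{30046}{8181} + 115613 \cdot \frac{31}{171} = \frac{30046}{8181} + \frac{3584003}{171} = \frac{3258429601}{155439}$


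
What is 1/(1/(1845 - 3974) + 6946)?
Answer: 2129/14788033 ≈ 0.00014397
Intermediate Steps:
1/(1/(1845 - 3974) + 6946) = 1/(1/(-2129) + 6946) = 1/(-1/2129 + 6946) = 1/(14788033/2129) = 2129/14788033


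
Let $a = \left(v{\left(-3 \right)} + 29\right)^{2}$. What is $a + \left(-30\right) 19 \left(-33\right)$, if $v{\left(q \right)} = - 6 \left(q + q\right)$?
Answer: $23035$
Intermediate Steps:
$v{\left(q \right)} = - 12 q$ ($v{\left(q \right)} = - 6 \cdot 2 q = - 12 q$)
$a = 4225$ ($a = \left(\left(-12\right) \left(-3\right) + 29\right)^{2} = \left(36 + 29\right)^{2} = 65^{2} = 4225$)
$a + \left(-30\right) 19 \left(-33\right) = 4225 + \left(-30\right) 19 \left(-33\right) = 4225 - -18810 = 4225 + 18810 = 23035$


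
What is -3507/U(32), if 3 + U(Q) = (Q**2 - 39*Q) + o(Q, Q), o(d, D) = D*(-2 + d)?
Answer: -3507/733 ≈ -4.7844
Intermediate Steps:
U(Q) = -3 + Q**2 - 39*Q + Q*(-2 + Q) (U(Q) = -3 + ((Q**2 - 39*Q) + Q*(-2 + Q)) = -3 + (Q**2 - 39*Q + Q*(-2 + Q)) = -3 + Q**2 - 39*Q + Q*(-2 + Q))
-3507/U(32) = -3507/(-3 - 41*32 + 2*32**2) = -3507/(-3 - 1312 + 2*1024) = -3507/(-3 - 1312 + 2048) = -3507/733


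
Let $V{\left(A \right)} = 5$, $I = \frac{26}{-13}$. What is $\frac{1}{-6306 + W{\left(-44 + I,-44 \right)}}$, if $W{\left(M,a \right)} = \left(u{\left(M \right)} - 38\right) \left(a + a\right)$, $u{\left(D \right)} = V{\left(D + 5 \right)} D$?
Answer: $\frac{1}{17278} \approx 5.7877 \cdot 10^{-5}$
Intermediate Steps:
$I = -2$ ($I = 26 \left(- \frac{1}{13}\right) = -2$)
$u{\left(D \right)} = 5 D$
$W{\left(M,a \right)} = 2 a \left(-38 + 5 M\right)$ ($W{\left(M,a \right)} = \left(5 M - 38\right) \left(a + a\right) = \left(-38 + 5 M\right) 2 a = 2 a \left(-38 + 5 M\right)$)
$\frac{1}{-6306 + W{\left(-44 + I,-44 \right)}} = \frac{1}{-6306 + 2 \left(-44\right) \left(-38 + 5 \left(-44 - 2\right)\right)} = \frac{1}{-6306 + 2 \left(-44\right) \left(-38 + 5 \left(-46\right)\right)} = \frac{1}{-6306 + 2 \left(-44\right) \left(-38 - 230\right)} = \frac{1}{-6306 + 2 \left(-44\right) \left(-268\right)} = \frac{1}{-6306 + 23584} = \frac{1}{17278}$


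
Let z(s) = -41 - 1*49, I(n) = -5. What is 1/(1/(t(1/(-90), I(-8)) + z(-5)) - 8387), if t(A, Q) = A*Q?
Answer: -1619/13578571 ≈ -0.00011923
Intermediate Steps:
z(s) = -90 (z(s) = -41 - 49 = -90)
1/(1/(t(1/(-90), I(-8)) + z(-5)) - 8387) = 1/(1/(-5/(-90) - 90) - 8387) = 1/(1/(-1/90*(-5) - 90) - 8387) = 1/(1/(1/18 - 90) - 8387) = 1/(1/(-1619/18) - 8387) = 1/(-18/1619 - 8387) = 1/(-13578571/1619) = -1619/13578571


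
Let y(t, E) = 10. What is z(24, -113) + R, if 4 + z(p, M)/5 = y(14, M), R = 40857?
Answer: 40887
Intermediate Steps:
z(p, M) = 30 (z(p, M) = -20 + 5*10 = -20 + 50 = 30)
z(24, -113) + R = 30 + 40857 = 40887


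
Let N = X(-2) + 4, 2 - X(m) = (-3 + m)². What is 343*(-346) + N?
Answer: -118697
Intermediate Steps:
X(m) = 2 - (-3 + m)²
N = -19 (N = (2 - (-3 - 2)²) + 4 = (2 - 1*(-5)²) + 4 = (2 - 1*25) + 4 = (2 - 25) + 4 = -23 + 4 = -19)
343*(-346) + N = 343*(-346) - 19 = -118678 - 19 = -118697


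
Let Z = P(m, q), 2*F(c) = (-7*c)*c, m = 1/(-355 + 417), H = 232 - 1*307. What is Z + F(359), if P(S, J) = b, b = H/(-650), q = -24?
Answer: -5864084/13 ≈ -4.5108e+5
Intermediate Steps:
H = -75 (H = 232 - 307 = -75)
m = 1/62 ≈ 0.016129
b = 3/26 (b = -75/(-650) = -75*(-1/650) = 3/26 ≈ 0.11538)
P(S, J) = 3/26
F(c) = -7*c²/2 (F(c) = ((-7*c)*c)/2 = (-7*c²)/2 = -7*c²/2)
Z = 3/26 ≈ 0.11538
Z + F(359) = 3/26 - 7/2*359² = 3/26 - 7/2*128881 = 3/26 - 902167/2 = -5864084/13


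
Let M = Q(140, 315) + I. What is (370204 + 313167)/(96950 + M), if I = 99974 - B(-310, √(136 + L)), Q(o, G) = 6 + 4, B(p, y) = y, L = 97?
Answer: 134578984514/38783000123 + 683371*√233/38783000123 ≈ 3.4703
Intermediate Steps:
Q(o, G) = 10
I = 99974 - √233 (I = 99974 - √(136 + 97) = 99974 - √233 ≈ 99959.)
M = 99984 - √233 (M = 10 + (99974 - √233) = 99984 - √233 ≈ 99969.)
(370204 + 313167)/(96950 + M) = (370204 + 313167)/(96950 + (99984 - √233)) = 683371/(196934 - √233)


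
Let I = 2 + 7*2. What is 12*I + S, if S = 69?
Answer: 261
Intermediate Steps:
I = 16 (I = 2 + 14 = 16)
12*I + S = 12*16 + 69 = 192 + 69 = 261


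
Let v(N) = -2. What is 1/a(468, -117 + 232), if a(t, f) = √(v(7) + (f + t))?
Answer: √581/581 ≈ 0.041487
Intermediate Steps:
a(t, f) = √(-2 + f + t) (a(t, f) = √(-2 + (f + t)) = √(-2 + f + t))
1/a(468, -117 + 232) = 1/(√(-2 + (-117 + 232) + 468)) = 1/(√(-2 + 115 + 468)) = 1/(√581) = √581/581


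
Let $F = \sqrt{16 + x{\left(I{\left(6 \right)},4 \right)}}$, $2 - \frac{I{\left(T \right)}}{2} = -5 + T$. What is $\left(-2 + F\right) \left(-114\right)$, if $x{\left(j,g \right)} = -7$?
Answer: $-114$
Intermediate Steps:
$I{\left(T \right)} = 14 - 2 T$ ($I{\left(T \right)} = 4 - 2 \left(-5 + T\right) = 4 - \left(-10 + 2 T\right) = 14 - 2 T$)
$F = 3$ ($F = \sqrt{16 - 7} = \sqrt{9} = 3$)
$\left(-2 + F\right) \left(-114\right) = \left(-2 + 3\right) \left(-114\right) = 1 \left(-114\right) = -114$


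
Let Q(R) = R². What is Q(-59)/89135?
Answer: 3481/89135 ≈ 0.039053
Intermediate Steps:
Q(-59)/89135 = (-59)²/89135 = 3481*(1/89135) = 3481/89135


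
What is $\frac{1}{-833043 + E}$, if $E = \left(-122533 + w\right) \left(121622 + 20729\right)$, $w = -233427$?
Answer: $- \frac{1}{50672095003} \approx -1.9735 \cdot 10^{-11}$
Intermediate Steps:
$E = -50671261960$ ($E = \left(-122533 - 233427\right) \left(121622 + 20729\right) = \left(-355960\right) 142351 = -50671261960$)
$\frac{1}{-833043 + E} = \frac{1}{-833043 - 50671261960} = \frac{1}{-50672095003} = - \frac{1}{50672095003}$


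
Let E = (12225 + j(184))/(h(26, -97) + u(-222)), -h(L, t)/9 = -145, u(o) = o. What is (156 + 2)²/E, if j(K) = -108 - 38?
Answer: 27036012/12079 ≈ 2238.3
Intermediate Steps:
j(K) = -146
h(L, t) = 1305 (h(L, t) = -9*(-145) = 1305)
E = 12079/1083 (E = (12225 - 146)/(1305 - 222) = 12079/1083 ≈ 11.153)
(156 + 2)²/E = (156 + 2)²/(12079/1083) = 158²*(1083/12079) = 24964*(1083/12079) = 27036012/12079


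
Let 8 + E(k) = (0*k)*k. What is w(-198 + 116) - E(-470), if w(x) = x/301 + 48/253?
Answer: 602926/76153 ≈ 7.9173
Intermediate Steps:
E(k) = -8 (E(k) = -8 + (0*k)*k = -8 + 0*k = -8 + 0 = -8)
w(x) = 48/253 + x/301 (w(x) = x*(1/301) + 48*(1/253) = x/301 + 48/253 = 48/253 + x/301)
w(-198 + 116) - E(-470) = (48/253 + (-198 + 116)/301) - 1*(-8) = (48/253 + (1/301)*(-82)) + 8 = (48/253 - 82/301) + 8 = -6298/76153 + 8 = 602926/76153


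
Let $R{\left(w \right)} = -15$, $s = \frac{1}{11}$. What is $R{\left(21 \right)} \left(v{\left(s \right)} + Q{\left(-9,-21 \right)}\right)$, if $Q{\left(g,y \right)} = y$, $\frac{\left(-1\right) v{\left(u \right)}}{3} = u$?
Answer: $\frac{3510}{11} \approx 319.09$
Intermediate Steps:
$s = \frac{1}{11} \approx 0.090909$
$v{\left(u \right)} = - 3 u$
$R{\left(21 \right)} \left(v{\left(s \right)} + Q{\left(-9,-21 \right)}\right) = - 15 \left(\left(-3\right) \frac{1}{11} - 21\right) = - 15 \left(- \frac{3}{11} - 21\right) = \left(-15\right) \left(- \frac{234}{11}\right) = \frac{3510}{11}$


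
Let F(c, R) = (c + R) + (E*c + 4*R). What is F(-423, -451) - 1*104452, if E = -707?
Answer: 191931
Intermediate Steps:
F(c, R) = -706*c + 5*R (F(c, R) = (c + R) + (-707*c + 4*R) = (R + c) + (-707*c + 4*R) = -706*c + 5*R)
F(-423, -451) - 1*104452 = (-706*(-423) + 5*(-451)) - 1*104452 = (298638 - 2255) - 104452 = 296383 - 104452 = 191931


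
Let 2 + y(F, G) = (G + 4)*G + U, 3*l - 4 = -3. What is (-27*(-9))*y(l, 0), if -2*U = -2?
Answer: -243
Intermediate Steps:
l = ⅓ (l = 4/3 + (⅓)*(-3) = 4/3 - 1 = ⅓ ≈ 0.33333)
U = 1 (U = -½*(-2) = 1)
y(F, G) = -1 + G*(4 + G) (y(F, G) = -2 + ((G + 4)*G + 1) = -2 + ((4 + G)*G + 1) = -2 + (G*(4 + G) + 1) = -2 + (1 + G*(4 + G)) = -1 + G*(4 + G))
(-27*(-9))*y(l, 0) = (-27*(-9))*(-1 + 0² + 4*0) = 243*(-1 + 0 + 0) = 243*(-1) = -243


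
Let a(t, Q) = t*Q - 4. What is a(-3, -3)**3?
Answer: 125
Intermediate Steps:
a(t, Q) = -4 + Q*t (a(t, Q) = Q*t - 4 = -4 + Q*t)
a(-3, -3)**3 = (-4 - 3*(-3))**3 = (-4 + 9)**3 = 5**3 = 125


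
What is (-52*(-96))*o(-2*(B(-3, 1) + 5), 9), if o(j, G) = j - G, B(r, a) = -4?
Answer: -54912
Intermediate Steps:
(-52*(-96))*o(-2*(B(-3, 1) + 5), 9) = (-52*(-96))*(-2*(-4 + 5) - 1*9) = 4992*(-2*1 - 9) = 4992*(-2 - 9) = 4992*(-11) = -54912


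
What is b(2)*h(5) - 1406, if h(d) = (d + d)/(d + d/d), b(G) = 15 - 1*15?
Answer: -1406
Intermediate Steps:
b(G) = 0 (b(G) = 15 - 15 = 0)
h(d) = 2*d/(1 + d) (h(d) = (2*d)/(d + 1) = (2*d)/(1 + d) = 2*d/(1 + d))
b(2)*h(5) - 1406 = 0*(2*5/(1 + 5)) - 1406 = 0*(2*5/6) - 1406 = 0*(2*5*(⅙)) - 1406 = 0*(5/3) - 1406 = 0 - 1406 = -1406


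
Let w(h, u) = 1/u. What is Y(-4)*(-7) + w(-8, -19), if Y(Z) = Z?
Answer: 531/19 ≈ 27.947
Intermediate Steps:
Y(-4)*(-7) + w(-8, -19) = -4*(-7) + 1/(-19) = 28 - 1/19 = 531/19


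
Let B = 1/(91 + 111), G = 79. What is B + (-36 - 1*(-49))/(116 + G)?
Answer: 217/3030 ≈ 0.071617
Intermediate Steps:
B = 1/202 ≈ 0.0049505
B + (-36 - 1*(-49))/(116 + G) = 1/202 + (-36 - 1*(-49))/(116 + 79) = 1/202 + (-36 + 49)/195 = 1/202 + (1/195)*13 = 1/202 + 1/15 = 217/3030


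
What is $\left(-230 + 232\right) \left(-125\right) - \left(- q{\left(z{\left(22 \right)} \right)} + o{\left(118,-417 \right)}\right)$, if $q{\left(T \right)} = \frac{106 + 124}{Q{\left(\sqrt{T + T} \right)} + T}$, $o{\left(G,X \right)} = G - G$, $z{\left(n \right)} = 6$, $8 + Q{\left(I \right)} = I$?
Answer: $- \frac{385}{2} + \frac{115 \sqrt{3}}{2} \approx -92.907$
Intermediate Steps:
$Q{\left(I \right)} = -8 + I$
$o{\left(G,X \right)} = 0$
$q{\left(T \right)} = \frac{230}{-8 + T + \sqrt{2} \sqrt{T}}$ ($q{\left(T \right)} = \frac{106 + 124}{\left(-8 + \sqrt{T + T}\right) + T} = \frac{230}{\left(-8 + \sqrt{2 T}\right) + T} = \frac{230}{\left(-8 + \sqrt{2} \sqrt{T}\right) + T} = \frac{230}{-8 + T + \sqrt{2} \sqrt{T}}$)
$\left(-230 + 232\right) \left(-125\right) - \left(- q{\left(z{\left(22 \right)} \right)} + o{\left(118,-417 \right)}\right) = \left(-230 + 232\right) \left(-125\right) - - \frac{230}{-8 + 6 + \sqrt{2} \sqrt{6}} = 2 \left(-125\right) + \left(\frac{230}{-8 + 6 + 2 \sqrt{3}} + 0\right) = -250 + \left(\frac{230}{-2 + 2 \sqrt{3}} + 0\right) = -250 + \frac{230}{-2 + 2 \sqrt{3}}$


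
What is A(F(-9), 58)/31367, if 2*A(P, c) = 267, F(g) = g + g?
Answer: 267/62734 ≈ 0.0042561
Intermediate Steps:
F(g) = 2*g
A(P, c) = 267/2 (A(P, c) = (½)*267 = 267/2)
A(F(-9), 58)/31367 = (267/2)/31367 = (267/2)*(1/31367) = 267/62734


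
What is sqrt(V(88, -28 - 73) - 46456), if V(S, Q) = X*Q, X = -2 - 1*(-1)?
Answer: I*sqrt(46355) ≈ 215.3*I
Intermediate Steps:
X = -1 (X = -2 + 1 = -1)
V(S, Q) = -Q
sqrt(V(88, -28 - 73) - 46456) = sqrt(-(-28 - 73) - 46456) = sqrt(-1*(-101) - 46456) = sqrt(101 - 46456) = sqrt(-46355) = I*sqrt(46355)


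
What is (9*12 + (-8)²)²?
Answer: 29584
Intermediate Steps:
(9*12 + (-8)²)² = (108 + 64)² = 172² = 29584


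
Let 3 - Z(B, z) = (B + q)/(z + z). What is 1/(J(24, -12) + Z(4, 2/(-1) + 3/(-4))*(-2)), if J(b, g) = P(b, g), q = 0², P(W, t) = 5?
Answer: -11/27 ≈ -0.40741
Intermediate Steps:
q = 0
J(b, g) = 5
Z(B, z) = 3 - B/(2*z) (Z(B, z) = 3 - (B + 0)/(z + z) = 3 - B/(2*z))
1/(J(24, -12) + Z(4, 2/(-1) + 3/(-4))*(-2)) = 1/(5 + (3 - ½*4/(2/(-1) + 3/(-4)))*(-2)) = 1/(5 + (3 - ½*4/(2*(-1) + 3*(-¼)))*(-2)) = 1/(5 + (3 - ½*4/(-2 - ¾))*(-2)) = 1/(5 + (3 - ½*4/(-11/4))*(-2)) = 1/(5 + (3 - ½*4*(-4/11))*(-2)) = 1/(5 + (3 + 8/11)*(-2)) = 1/(5 + (41/11)*(-2)) = 1/(5 - 82/11) = 1/(-27/11) = -11/27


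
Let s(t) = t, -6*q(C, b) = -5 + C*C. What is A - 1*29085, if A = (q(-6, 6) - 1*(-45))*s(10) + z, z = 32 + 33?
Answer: -85865/3 ≈ -28622.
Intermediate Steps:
q(C, b) = 5/6 - C**2/6 (q(C, b) = -(-5 + C*C)/6 = -(-5 + C**2)/6 = 5/6 - C**2/6)
z = 65
A = 1390/3 (A = ((5/6 - 1/6*(-6)**2) - 1*(-45))*10 + 65 = ((5/6 - 1/6*36) + 45)*10 + 65 = ((5/6 - 6) + 45)*10 + 65 = (-31/6 + 45)*10 + 65 = (239/6)*10 + 65 = 1195/3 + 65 = 1390/3 ≈ 463.33)
A - 1*29085 = 1390/3 - 1*29085 = 1390/3 - 29085 = -85865/3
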